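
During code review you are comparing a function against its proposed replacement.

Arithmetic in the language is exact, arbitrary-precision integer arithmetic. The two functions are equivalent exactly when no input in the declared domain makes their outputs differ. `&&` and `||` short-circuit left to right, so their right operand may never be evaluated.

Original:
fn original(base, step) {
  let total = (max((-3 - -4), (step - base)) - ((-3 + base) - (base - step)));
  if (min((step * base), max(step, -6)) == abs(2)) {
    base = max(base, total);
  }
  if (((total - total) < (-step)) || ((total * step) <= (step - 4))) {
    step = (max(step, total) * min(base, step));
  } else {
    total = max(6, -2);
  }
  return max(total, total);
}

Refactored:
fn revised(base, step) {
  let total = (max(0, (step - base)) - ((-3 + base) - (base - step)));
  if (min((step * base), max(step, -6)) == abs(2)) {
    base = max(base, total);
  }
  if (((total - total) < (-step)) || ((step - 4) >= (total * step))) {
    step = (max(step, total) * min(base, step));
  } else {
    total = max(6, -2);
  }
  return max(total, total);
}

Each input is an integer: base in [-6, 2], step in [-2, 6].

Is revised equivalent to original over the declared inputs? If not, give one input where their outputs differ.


Try base=-2, step=-2.
original: total=6, then (min((step * base), max(step, -6)) == abs(2)) is false, then (((total - total) < (-step)) || ((total * step) <= (step - 4))) is true, then step=-12, then returns 6
revised: total=5, then (min((step * base), max(step, -6)) == abs(2)) is false, then (((total - total) < (-step)) || ((step - 4) >= (total * step))) is true, then step=-10, then returns 5
6 != 5, so the rewrite changes behavior.
verdict: not equivalent; witness: base=-2, step=-2


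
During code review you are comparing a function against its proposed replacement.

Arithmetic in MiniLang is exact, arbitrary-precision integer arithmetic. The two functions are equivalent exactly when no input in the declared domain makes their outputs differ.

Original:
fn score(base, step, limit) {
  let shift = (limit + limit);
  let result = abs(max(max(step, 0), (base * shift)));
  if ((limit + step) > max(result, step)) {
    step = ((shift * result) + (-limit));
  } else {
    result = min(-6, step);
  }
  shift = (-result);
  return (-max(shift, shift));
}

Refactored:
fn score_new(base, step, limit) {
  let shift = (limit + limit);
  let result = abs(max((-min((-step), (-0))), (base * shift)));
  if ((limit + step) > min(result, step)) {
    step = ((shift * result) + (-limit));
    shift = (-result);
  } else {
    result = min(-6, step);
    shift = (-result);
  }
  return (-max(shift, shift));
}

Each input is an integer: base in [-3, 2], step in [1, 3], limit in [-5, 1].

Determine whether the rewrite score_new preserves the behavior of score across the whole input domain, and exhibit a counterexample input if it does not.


On input base=1, step=1, limit=1, score returns -6 while score_new returns 2.
verdict: not equivalent; witness: base=1, step=1, limit=1


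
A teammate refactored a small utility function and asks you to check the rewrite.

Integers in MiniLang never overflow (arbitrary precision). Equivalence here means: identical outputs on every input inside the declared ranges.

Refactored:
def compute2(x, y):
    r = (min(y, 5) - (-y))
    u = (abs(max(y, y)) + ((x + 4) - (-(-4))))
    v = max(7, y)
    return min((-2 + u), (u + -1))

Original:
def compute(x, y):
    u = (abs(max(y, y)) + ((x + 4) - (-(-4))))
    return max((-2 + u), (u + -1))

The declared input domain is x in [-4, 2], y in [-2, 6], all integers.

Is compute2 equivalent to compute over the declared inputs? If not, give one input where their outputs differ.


Consider the input x=-4, y=-2.
compute: u=-2, then returns -3
compute2: r=-4, then u=-2, then v=7, then returns -4
-3 and -4 differ, so these are not the same function on this domain.
verdict: not equivalent; witness: x=-4, y=-2


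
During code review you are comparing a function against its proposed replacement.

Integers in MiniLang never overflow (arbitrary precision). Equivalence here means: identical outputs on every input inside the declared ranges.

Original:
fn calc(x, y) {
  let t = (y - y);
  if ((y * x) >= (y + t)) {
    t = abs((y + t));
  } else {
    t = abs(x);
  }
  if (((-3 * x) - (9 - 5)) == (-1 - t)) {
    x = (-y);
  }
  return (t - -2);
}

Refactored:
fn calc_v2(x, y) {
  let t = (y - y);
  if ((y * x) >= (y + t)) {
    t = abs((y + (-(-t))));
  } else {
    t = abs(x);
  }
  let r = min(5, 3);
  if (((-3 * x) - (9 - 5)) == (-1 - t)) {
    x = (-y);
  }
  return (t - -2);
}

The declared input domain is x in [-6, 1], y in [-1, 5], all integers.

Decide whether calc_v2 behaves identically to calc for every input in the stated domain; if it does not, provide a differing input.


The two versions differ — the changes include min/max/abs usage differs, statement counts differ, local variable names differ, constant usage differs.
As a probe, take x=-6, y=2: calc runs t = 0; ((y * x) >= (y + t)) -> false; t = 6; (((-3 * x) - (9 - 5)) == (-1 - t)) -> false; return 8; calc_v2 runs t = 0; ((y * x) >= (y + t)) -> false; t = 6; r = 3; (((-3 * x) - (9 - 5)) == (-1 - t)) -> false; return 8; both end at 8.
Every one of the 56 inputs gives matching results.
verdict: equivalent


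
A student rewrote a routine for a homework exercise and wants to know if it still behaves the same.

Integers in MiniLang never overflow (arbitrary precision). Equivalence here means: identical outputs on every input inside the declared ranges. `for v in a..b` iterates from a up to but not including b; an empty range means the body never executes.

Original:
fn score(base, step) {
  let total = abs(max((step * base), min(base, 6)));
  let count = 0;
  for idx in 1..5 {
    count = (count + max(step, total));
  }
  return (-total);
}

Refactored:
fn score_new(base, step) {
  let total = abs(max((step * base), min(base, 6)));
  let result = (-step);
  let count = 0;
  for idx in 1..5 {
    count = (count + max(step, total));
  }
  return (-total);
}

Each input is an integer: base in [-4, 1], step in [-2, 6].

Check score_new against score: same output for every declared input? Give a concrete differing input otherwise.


Behavior is preserved: although statement counts differ, local variable names differ, the outputs never diverge.
Spot check at base=-3, step=2 — score: total = 3; count = 0; [idx=1]; count = 3; [idx=2]; count = 6; [idx=3]; count = 9; [idx=4]; count = 12; return -3. score_new: total = 3; result = -2; count = 0; [idx=1]; count = 3; [idx=2]; count = 6; [idx=3]; count = 9; [idx=4]; count = 12; return -3. Both give -3.
Checked all 54 inputs in the declared domain: the outputs agree on every one.
verdict: equivalent


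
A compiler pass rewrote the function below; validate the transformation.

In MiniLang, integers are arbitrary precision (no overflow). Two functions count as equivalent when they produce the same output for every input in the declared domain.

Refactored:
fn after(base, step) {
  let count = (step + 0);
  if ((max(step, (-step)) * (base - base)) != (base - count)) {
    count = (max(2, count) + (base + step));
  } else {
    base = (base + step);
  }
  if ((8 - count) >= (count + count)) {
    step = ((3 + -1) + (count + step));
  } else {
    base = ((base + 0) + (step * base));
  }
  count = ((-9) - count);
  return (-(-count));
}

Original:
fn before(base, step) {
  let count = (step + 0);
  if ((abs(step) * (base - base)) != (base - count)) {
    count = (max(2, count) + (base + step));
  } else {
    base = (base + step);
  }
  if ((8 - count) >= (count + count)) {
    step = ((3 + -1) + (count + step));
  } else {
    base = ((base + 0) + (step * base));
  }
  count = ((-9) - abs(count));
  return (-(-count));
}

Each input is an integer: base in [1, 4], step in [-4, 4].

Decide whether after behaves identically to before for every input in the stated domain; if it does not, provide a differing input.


On input base=1, step=-4, before returns -10 while after returns -8.
verdict: not equivalent; witness: base=1, step=-4


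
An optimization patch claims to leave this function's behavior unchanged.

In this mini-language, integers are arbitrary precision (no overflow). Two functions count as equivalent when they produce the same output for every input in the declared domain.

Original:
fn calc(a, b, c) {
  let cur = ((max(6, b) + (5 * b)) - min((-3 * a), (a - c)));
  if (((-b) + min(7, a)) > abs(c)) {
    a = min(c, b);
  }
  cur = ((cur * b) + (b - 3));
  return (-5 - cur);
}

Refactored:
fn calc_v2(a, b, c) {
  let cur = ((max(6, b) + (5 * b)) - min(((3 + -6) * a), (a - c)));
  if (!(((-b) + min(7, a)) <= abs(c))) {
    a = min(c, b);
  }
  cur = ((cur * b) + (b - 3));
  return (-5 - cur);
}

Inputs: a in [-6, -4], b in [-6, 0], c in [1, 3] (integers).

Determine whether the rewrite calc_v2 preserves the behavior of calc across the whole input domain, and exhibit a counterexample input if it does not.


Reading the diff, among the changes: boolean connective usage differs, and arithmetic usage differs, and comparison usage differs, and constant usage differs.
One worked example (a=-4, b=-2, c=3) — calc: cur=3, then (((-b) + min(7, a)) > abs(c)) is false, then cur=-11, then returns 6; calc_v2: cur=3, then (!(((-b) + min(7, a)) <= abs(c))) is false, then cur=-11, then returns 6; agreement on 6.
Sweeping the whole domain (63 inputs) finds no disagreement.
verdict: equivalent


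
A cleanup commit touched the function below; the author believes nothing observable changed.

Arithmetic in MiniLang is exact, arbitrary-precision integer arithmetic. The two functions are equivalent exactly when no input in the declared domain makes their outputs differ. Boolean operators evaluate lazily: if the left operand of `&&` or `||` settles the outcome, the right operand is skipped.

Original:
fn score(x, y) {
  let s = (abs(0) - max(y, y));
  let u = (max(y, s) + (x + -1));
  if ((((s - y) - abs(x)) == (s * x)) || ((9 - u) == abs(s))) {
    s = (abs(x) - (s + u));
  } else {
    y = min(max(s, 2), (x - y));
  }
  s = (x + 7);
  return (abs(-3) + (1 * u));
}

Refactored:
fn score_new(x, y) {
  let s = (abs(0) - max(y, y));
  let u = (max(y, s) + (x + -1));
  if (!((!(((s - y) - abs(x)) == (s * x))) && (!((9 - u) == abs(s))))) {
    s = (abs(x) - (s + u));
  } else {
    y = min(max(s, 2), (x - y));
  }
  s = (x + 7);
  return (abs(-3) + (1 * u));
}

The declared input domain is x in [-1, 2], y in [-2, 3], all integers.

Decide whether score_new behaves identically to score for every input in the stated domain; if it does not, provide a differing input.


The two are interchangeable: boolean connective usage differs, and every declared input agrees.
One worked example (x=0, y=3) — score: s = -3; u = 2; ((((s - y) - abs(x)) == (s * x)) || ((9 - u) == abs(s))) -> false; y = -3; s = 7; return 5; score_new: s = -3; u = 2; (!((!(((s - y) - abs(x)) == (s * x))) && (!((9 - u) == abs(s))))) -> false; y = -3; s = 7; return 5; agreement on 5.
Every one of the 24 inputs gives matching results.
verdict: equivalent


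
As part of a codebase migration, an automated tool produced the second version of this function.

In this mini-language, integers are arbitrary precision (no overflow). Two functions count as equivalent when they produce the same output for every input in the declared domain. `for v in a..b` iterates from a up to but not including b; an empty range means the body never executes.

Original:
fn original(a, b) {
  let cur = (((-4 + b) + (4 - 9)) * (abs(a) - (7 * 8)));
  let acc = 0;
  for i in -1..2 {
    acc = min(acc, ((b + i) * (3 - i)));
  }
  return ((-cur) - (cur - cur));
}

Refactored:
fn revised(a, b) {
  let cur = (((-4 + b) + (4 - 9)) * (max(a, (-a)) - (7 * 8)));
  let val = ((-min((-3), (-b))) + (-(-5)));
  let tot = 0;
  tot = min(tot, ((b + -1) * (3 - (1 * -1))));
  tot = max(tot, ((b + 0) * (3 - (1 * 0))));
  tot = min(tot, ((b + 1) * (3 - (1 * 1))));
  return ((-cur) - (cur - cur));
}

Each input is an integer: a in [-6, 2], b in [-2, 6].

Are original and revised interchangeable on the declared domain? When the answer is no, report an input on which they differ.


Equivalent. The suspicious-looking change has no observable effect anywhere in the declared ranges.
Sweeping the whole domain (81 inputs) finds no disagreement.
Tracing a=-6, b=5: original: cur becomes 200; next acc becomes 0; next at i=-1:; next acc becomes 0; next at i=0:; next acc becomes 0; next at i=1:; next acc becomes 0; next final value -200 | revised: cur becomes 200; next val becomes 10; next tot becomes 0; next tot becomes 0; next tot becomes 15; next tot becomes 12; next final value -200 — matching result -200.
verdict: equivalent


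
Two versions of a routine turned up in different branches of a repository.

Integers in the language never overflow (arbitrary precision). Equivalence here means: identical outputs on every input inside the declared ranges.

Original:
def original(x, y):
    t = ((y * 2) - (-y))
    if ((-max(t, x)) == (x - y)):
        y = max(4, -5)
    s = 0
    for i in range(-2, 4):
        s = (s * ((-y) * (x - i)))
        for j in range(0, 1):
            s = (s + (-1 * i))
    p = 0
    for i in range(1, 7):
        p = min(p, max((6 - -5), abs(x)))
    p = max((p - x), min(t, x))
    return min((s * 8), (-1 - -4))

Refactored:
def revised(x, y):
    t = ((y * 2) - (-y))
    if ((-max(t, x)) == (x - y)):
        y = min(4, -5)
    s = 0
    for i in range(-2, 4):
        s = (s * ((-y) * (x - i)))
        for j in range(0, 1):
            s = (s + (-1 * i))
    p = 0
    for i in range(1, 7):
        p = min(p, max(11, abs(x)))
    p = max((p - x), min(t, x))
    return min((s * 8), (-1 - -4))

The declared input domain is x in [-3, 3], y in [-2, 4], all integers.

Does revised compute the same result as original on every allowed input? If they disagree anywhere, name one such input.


Not equivalent: x=-2, y=1 separates them (3 vs -5403624).
original: t := 3 | ((-max(t, x)) == (x - y)): true | y := 4 | s := 0 | iter i=-2: | s := 0 | iter j=0: | s := 2 | iter i=-1: | s := 8 | iter j=0: | s := 9 | iter i=0: | s := 72 | iter j=0: | s := 72 | iter i=1: | s := 864 | iter j=0: | s := 863 | iter i=2: | s := 13808 | iter j=0: | s := 13806 | iter i=3: | s := 276120 | iter j=0: | s := 276117 | p := 0 | iter i=1: | p := 0 | iter i=2: | p := 0 | iter i=3: | p := 0 | iter i=4: | p := 0 | iter i=5: | p := 0 | iter i=6: | p := 0 | p := 2 | result 3
revised: t := 3 | ((-max(t, x)) == (x - y)): true | y := -5 | s := 0 | iter i=-2: | s := 0 | iter j=0: | s := 2 | iter i=-1: | s := -10 | iter j=0: | s := -9 | iter i=0: | s := 90 | iter j=0: | s := 90 | iter i=1: | s := -1350 | iter j=0: | s := -1351 | iter i=2: | s := 27020 | iter j=0: | s := 27018 | iter i=3: | s := -675450 | iter j=0: | s := -675453 | p := 0 | iter i=1: | p := 0 | iter i=2: | p := 0 | iter i=3: | p := 0 | iter i=4: | p := 0 | iter i=5: | p := 0 | iter i=6: | p := 0 | p := 2 | result -5403624
verdict: not equivalent; witness: x=-2, y=1


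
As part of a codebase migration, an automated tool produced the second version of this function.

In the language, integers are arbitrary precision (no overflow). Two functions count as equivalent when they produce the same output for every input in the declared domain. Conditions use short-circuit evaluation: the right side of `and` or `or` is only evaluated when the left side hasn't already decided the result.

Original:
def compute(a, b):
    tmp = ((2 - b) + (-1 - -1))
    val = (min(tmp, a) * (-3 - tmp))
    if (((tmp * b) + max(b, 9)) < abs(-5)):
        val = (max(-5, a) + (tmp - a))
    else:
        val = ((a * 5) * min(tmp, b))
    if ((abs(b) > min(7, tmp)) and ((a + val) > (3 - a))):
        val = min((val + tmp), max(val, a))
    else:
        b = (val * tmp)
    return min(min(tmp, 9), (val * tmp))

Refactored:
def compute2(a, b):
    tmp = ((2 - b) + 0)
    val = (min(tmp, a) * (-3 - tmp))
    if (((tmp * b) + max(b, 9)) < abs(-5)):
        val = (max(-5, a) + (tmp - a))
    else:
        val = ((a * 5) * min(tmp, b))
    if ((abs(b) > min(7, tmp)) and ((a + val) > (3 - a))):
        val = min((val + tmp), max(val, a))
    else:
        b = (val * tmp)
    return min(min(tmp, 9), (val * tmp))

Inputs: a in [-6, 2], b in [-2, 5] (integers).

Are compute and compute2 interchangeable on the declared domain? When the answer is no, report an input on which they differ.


This is a faithful refactor — arithmetic usage differs, constant usage differs, but the computed results match everywhere.
As a probe, take a=-4, b=-2: compute runs tmp := 4 | val := 28 | (((tmp * b) + max(b, 9)) < abs(-5)): true | val := 4 | ((abs(b) > min(7, tmp)) and ((a + val) > (3 - a))): false | b := 16 | result 4; compute2 runs tmp := 4 | val := 28 | (((tmp * b) + max(b, 9)) < abs(-5)): true | val := 4 | ((abs(b) > min(7, tmp)) and ((a + val) > (3 - a))): false | b := 16 | result 4; both end at 4.
Every one of the 72 inputs gives matching results.
verdict: equivalent


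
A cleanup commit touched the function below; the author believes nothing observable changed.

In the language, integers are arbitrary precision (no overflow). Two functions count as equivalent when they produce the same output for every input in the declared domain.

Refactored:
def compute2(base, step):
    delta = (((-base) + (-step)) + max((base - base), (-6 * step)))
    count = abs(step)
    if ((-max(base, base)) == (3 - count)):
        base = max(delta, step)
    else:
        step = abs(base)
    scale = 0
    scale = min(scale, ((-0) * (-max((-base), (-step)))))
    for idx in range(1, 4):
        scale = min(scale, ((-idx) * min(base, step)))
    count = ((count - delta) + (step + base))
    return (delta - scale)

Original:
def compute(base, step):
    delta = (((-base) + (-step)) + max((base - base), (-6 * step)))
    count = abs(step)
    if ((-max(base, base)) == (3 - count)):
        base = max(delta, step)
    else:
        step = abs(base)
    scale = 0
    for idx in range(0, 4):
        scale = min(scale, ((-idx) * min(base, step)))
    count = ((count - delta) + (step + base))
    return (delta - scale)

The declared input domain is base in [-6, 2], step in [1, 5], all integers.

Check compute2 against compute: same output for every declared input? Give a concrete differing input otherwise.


Equivalent — the differences include statement counts differ, and min/max/abs usage differs, and constant usage differs, and loop structure differs, and arithmetic usage differs, yet no declared input distinguishes the two.
Tracing base=-1, step=5: compute: delta := -4 | count := 5 | ((-max(base, base)) == (3 - count)): false | step := 1 | scale := 0 | iter idx=0: | scale := 0 | iter idx=1: | scale := 0 | iter idx=2: | scale := 0 | iter idx=3: | scale := 0 | count := 9 | result -4 | compute2: delta := -4 | count := 5 | ((-max(base, base)) == (3 - count)): false | step := 1 | scale := 0 | scale := 0 | iter idx=1: | scale := 0 | iter idx=2: | scale := 0 | iter idx=3: | scale := 0 | count := 9 | result -4 — matching result -4.
Checked all 45 inputs in the declared domain: the outputs agree on every one.
verdict: equivalent


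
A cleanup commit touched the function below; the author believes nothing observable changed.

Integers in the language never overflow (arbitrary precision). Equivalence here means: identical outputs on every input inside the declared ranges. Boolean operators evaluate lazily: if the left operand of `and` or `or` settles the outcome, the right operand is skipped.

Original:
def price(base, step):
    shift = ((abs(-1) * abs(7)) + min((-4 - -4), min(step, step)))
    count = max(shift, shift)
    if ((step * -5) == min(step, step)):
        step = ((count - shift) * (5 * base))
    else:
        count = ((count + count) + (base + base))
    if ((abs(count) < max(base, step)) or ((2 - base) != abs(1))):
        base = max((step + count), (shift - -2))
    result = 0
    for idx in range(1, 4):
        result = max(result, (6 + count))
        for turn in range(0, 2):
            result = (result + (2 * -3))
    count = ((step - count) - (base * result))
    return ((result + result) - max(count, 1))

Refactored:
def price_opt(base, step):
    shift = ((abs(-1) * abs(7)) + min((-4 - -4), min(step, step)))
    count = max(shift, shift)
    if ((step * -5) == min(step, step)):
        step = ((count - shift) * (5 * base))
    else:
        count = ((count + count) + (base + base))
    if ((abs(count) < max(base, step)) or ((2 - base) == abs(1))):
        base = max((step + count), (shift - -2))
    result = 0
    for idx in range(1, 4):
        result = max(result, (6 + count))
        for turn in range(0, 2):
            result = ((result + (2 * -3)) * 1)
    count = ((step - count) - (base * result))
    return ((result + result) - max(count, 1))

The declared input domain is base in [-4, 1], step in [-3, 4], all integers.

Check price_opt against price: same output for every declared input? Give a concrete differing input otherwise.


base=-4, step=-3 yields -45 from price but -13 from price_opt.
verdict: not equivalent; witness: base=-4, step=-3


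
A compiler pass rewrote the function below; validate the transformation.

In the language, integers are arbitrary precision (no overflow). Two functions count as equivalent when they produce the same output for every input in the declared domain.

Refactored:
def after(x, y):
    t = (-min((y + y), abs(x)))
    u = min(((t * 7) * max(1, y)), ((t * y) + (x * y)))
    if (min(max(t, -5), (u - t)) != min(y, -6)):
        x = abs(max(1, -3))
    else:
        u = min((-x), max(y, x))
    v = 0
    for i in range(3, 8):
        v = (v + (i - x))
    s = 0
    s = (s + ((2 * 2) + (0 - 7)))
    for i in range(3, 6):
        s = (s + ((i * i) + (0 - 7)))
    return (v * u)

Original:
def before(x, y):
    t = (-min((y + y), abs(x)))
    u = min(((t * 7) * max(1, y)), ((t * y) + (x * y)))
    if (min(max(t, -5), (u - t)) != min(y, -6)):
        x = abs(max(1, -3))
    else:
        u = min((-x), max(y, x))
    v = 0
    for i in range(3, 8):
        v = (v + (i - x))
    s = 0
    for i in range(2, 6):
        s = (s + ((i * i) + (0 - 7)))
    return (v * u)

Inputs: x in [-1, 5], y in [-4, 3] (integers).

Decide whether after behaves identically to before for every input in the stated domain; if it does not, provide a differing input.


Although loop structure differs; and statement counts differ; and arithmetic usage differs; and constant usage differs, 56/56 inputs agree.
verdict: equivalent


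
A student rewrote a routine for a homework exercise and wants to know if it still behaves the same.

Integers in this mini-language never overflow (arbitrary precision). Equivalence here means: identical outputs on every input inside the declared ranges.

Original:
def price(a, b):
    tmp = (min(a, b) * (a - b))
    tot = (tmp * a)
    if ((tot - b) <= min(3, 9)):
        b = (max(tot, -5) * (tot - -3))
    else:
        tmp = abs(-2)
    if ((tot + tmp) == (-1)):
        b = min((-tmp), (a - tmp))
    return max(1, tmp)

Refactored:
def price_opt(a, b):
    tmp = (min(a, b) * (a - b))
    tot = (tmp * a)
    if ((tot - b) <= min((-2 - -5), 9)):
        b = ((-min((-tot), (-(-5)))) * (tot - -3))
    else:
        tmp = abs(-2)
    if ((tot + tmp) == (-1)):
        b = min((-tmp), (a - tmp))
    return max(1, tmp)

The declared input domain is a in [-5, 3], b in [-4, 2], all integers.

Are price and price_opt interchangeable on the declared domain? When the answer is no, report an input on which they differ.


Changes here: constant usage differs, plus arithmetic usage differs, plus min/max/abs usage differs; the full 63-point sweep finds no disagreement.
verdict: equivalent


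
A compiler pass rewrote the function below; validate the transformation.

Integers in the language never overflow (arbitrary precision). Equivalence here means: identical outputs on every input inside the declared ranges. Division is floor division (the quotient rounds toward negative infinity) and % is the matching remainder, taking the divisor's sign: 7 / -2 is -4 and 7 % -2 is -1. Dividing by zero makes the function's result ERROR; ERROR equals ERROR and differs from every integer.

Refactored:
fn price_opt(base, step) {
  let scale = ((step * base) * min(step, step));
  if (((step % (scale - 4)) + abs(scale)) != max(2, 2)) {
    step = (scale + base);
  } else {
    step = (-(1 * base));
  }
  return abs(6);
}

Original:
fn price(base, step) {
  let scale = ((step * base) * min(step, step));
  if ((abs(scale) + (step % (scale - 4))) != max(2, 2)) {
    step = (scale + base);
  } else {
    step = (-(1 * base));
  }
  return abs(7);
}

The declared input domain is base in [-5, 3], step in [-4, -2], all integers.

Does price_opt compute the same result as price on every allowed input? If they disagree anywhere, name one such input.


These are not equivalent — on base=-5, step=-4 the outputs split (7 vs 6).
price: scale = -80; ((abs(scale) + (step % (scale - 4))) != max(2, 2)) -> true; step = -85; return 7
price_opt: scale = -80; (((step % (scale - 4)) + abs(scale)) != max(2, 2)) -> true; step = -85; return 6
verdict: not equivalent; witness: base=-5, step=-4


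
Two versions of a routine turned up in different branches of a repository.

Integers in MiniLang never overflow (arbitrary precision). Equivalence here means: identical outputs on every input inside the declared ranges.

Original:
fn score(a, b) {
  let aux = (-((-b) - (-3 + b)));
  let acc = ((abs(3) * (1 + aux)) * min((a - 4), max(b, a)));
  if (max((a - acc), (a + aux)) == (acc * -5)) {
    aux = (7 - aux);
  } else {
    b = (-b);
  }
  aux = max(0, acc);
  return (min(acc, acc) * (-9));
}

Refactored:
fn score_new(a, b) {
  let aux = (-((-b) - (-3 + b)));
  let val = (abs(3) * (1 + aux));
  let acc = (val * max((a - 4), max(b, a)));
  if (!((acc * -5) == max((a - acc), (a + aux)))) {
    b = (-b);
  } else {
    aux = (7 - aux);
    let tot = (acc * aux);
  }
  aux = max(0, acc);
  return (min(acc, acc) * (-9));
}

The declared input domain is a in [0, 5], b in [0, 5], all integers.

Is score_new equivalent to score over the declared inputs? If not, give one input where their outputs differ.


Evaluate both at a=0, b=0.
score: aux becomes -3; next acc becomes 24; next (max((a - acc), (a + aux)) == (acc * -5)) evaluates to false; next b becomes 0; next aux becomes 24; next final value -216
score_new: aux becomes -3; next val becomes -6; next acc becomes 0; next (!((acc * -5) == max((a - acc), (a + aux)))) evaluates to false; next aux becomes 10; next tot becomes 0; next aux becomes 0; next final value 0
-216 against 0: the behavior changed.
verdict: not equivalent; witness: a=0, b=0


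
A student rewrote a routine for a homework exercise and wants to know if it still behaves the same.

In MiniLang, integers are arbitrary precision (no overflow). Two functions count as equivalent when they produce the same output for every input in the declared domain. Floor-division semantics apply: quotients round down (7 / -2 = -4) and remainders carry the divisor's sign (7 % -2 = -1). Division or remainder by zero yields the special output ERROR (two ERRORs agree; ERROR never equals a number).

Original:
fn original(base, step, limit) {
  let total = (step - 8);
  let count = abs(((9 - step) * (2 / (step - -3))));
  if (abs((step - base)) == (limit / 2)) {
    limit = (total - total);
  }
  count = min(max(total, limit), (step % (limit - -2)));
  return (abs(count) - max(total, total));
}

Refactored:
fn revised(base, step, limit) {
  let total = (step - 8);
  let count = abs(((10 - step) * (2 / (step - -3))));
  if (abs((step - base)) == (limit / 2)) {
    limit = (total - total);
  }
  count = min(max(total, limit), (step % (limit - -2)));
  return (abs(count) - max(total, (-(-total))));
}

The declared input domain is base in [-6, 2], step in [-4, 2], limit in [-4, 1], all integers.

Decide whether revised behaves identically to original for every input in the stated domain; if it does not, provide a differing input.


Although `9` became `10`, no input in the stated domain can expose it.
Spot check at base=-1, step=-3, limit=-4 — original: total becomes -11; next hits division by zero so the output is ERROR. revised: total becomes -11; next hits division by zero so the output is ERROR. Both give ERROR.
Across all 378 domain points the two functions coincide.
verdict: equivalent


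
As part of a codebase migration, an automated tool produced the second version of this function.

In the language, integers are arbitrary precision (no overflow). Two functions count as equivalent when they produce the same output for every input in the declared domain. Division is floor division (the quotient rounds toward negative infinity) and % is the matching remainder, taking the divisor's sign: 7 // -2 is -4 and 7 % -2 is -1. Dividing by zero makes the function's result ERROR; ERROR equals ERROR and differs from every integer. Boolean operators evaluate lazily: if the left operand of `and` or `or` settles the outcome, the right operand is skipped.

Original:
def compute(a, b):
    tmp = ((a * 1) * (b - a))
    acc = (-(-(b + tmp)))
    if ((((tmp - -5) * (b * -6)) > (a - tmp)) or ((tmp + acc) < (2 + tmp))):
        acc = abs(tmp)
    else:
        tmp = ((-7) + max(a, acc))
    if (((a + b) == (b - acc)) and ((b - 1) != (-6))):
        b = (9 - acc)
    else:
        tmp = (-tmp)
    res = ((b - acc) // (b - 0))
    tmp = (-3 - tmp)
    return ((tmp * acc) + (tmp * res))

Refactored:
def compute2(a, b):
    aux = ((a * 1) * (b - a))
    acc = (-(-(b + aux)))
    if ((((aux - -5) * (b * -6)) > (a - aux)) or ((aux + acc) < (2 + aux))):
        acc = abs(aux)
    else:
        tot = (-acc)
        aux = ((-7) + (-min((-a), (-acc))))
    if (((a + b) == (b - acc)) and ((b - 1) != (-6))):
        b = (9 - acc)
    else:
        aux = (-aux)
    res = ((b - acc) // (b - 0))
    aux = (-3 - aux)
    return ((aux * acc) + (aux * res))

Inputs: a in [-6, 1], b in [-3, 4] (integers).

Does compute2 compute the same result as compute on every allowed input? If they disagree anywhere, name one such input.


Comparing the listings, the differences include: local variable names differ; and statement counts differ; and min/max/abs usage differs.
Spot check at a=-6, b=4 — compute: tmp becomes -60; next acc becomes -56; next ((((tmp - -5) * (b * -6)) > (a - tmp)) or ((tmp + acc) < (2 + tmp))) evaluates to true; next acc becomes 60; next (((a + b) == (b - acc)) and ((b - 1) != (-6))) evaluates to false; next tmp becomes 60; next res becomes -14; next tmp becomes -63; next final value -2898. compute2: aux becomes -60; next acc becomes -56; next ((((aux - -5) * (b * -6)) > (a - aux)) or ((aux + acc) < (2 + aux))) evaluates to true; next acc becomes 60; next (((a + b) == (b - acc)) and ((b - 1) != (-6))) evaluates to false; next aux becomes 60; next res becomes -14; next aux becomes -63; next final value -2898. Both give -2898.
Checked all 64 inputs in the declared domain: the outputs agree on every one.
verdict: equivalent


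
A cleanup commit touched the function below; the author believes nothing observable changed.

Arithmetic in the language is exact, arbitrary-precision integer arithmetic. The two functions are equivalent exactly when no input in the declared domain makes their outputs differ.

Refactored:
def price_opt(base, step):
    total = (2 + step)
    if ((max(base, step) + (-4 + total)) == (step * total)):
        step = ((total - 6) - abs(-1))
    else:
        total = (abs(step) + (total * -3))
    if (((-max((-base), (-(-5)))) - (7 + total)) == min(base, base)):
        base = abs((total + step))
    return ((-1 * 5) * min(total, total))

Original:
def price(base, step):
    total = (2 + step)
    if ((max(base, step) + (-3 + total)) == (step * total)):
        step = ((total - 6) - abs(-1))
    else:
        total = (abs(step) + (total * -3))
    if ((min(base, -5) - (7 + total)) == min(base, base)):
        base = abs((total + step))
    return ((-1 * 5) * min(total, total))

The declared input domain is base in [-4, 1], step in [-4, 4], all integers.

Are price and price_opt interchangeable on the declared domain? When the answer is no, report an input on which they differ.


Consider the input base=1, step=-1.
price: total=1, then ((max(base, step) + (-3 + total)) == (step * total)) is true, then step=-6, then ((min(base, -5) - (7 + total)) == min(base, base)) is false, then returns -5
price_opt: total=1, then ((max(base, step) + (-4 + total)) == (step * total)) is false, then total=-2, then (((-max((-base), (-(-5)))) - (7 + total)) == min(base, base)) is false, then returns 10
-5 and 10 differ, so these are not the same function on this domain.
verdict: not equivalent; witness: base=1, step=-1


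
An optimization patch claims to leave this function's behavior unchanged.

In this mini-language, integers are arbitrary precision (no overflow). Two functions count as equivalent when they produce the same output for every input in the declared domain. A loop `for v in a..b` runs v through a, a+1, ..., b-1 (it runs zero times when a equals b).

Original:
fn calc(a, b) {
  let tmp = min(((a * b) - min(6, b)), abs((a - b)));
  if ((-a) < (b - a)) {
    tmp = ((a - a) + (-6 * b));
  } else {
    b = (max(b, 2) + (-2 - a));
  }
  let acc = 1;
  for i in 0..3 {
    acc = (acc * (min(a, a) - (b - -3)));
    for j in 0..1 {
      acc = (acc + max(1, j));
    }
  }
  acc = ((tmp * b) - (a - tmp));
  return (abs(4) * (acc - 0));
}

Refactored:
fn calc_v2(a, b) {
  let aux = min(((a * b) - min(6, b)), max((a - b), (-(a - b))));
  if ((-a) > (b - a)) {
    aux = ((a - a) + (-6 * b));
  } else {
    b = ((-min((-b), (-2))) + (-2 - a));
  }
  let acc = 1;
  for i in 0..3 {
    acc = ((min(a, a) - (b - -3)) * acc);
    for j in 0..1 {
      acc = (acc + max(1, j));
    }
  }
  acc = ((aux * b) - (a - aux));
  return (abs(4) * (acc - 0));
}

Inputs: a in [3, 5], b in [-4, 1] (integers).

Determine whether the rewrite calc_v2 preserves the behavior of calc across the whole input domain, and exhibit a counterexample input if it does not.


Take a=3, b=-4.
calc: tmp := -8 | ((-a) < (b - a)): false | b := -3 | acc := 1 | iter i=0: | acc := 3 | iter j=0: | acc := 4 | iter i=1: | acc := 12 | iter j=0: | acc := 13 | iter i=2: | acc := 39 | iter j=0: | acc := 40 | acc := 13 | result 52
calc_v2: aux := -8 | ((-a) > (b - a)): true | aux := 24 | acc := 1 | iter i=0: | acc := 4 | iter j=0: | acc := 5 | iter i=1: | acc := 20 | iter j=0: | acc := 21 | iter i=2: | acc := 84 | iter j=0: | acc := 85 | acc := -75 | result -300
52 != -300, so the rewrite changes behavior.
verdict: not equivalent; witness: a=3, b=-4


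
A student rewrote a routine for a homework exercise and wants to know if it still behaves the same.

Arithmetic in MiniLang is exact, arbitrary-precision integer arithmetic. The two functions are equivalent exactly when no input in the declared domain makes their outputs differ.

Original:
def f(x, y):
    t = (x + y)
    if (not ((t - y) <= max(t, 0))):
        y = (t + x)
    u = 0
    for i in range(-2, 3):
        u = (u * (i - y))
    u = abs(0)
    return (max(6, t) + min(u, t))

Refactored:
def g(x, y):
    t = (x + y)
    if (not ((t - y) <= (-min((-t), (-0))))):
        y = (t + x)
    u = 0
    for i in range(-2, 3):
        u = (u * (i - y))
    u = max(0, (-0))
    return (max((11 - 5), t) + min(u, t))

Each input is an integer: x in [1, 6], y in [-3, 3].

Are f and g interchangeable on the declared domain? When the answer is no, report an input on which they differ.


The two are interchangeable: min/max/abs usage differs, and arithmetic usage differs, and constant usage differs, and every declared input agrees.
One worked example (x=5, y=-3) — f: t = 2; (not ((t - y) <= max(t, 0))) -> true; y = 7; u = 0; [i=-2]; u = 0; [i=-1]; u = 0; [i=0]; u = 0; [i=1]; u = 0; [i=2]; u = 0; u = 0; return 6; g: t = 2; (not ((t - y) <= (-min((-t), (-0))))) -> true; y = 7; u = 0; [i=-2]; u = 0; [i=-1]; u = 0; [i=0]; u = 0; [i=1]; u = 0; [i=2]; u = 0; u = 0; return 6; agreement on 6.
Sweeping the whole domain (42 inputs) finds no disagreement.
verdict: equivalent


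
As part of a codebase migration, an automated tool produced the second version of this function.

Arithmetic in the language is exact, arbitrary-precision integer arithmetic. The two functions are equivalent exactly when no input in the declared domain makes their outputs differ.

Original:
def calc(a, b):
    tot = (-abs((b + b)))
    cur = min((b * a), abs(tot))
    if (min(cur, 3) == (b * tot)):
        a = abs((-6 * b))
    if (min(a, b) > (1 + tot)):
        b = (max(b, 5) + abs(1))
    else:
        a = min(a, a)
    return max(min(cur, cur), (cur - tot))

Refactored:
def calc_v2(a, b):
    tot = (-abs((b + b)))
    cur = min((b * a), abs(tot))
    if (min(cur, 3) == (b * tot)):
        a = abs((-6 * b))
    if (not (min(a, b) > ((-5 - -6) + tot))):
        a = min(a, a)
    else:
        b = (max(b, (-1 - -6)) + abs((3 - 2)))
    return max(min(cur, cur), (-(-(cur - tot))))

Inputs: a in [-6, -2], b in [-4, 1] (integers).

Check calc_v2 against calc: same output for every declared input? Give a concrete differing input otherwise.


Differences: boolean connective usage differs; also constant usage differs; also arithmetic usage differs — yet all 30 inputs agree.
verdict: equivalent


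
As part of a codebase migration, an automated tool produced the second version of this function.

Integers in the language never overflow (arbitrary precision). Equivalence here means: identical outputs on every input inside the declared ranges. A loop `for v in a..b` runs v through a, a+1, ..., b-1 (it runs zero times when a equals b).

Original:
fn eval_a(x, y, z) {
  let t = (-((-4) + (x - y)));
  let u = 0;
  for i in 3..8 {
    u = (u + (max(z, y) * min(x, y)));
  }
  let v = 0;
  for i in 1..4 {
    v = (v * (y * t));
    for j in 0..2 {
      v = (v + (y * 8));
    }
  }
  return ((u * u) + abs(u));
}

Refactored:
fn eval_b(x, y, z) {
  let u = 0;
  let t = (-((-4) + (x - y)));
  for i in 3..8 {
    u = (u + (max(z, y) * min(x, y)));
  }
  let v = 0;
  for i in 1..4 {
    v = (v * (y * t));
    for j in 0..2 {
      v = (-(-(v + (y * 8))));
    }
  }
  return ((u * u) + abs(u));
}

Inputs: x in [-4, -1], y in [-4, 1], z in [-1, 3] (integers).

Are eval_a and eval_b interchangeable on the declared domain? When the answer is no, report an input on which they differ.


Comparing the listings, the differences include: same computation, different form.
Tracing x=-3, y=-4, z=1: eval_a: t := 3 | u := 0 | iter i=3: | u := -4 | iter i=4: | u := -8 | iter i=5: | u := -12 | iter i=6: | u := -16 | iter i=7: | u := -20 | v := 0 | iter i=1: | v := 0 | iter j=0: | v := -32 | iter j=1: | v := -64 | iter i=2: | v := 768 | iter j=0: | v := 736 | iter j=1: | v := 704 | iter i=3: | v := -8448 | iter j=0: | v := -8480 | iter j=1: | v := -8512 | result 420 | eval_b: u := 0 | t := 3 | iter i=3: | u := -4 | iter i=4: | u := -8 | iter i=5: | u := -12 | iter i=6: | u := -16 | iter i=7: | u := -20 | v := 0 | iter i=1: | v := 0 | iter j=0: | v := -32 | iter j=1: | v := -64 | iter i=2: | v := 768 | iter j=0: | v := 736 | iter j=1: | v := 704 | iter i=3: | v := -8448 | iter j=0: | v := -8480 | iter j=1: | v := -8512 | result 420 — matching result 420.
Across all 120 domain points the two functions coincide.
verdict: equivalent


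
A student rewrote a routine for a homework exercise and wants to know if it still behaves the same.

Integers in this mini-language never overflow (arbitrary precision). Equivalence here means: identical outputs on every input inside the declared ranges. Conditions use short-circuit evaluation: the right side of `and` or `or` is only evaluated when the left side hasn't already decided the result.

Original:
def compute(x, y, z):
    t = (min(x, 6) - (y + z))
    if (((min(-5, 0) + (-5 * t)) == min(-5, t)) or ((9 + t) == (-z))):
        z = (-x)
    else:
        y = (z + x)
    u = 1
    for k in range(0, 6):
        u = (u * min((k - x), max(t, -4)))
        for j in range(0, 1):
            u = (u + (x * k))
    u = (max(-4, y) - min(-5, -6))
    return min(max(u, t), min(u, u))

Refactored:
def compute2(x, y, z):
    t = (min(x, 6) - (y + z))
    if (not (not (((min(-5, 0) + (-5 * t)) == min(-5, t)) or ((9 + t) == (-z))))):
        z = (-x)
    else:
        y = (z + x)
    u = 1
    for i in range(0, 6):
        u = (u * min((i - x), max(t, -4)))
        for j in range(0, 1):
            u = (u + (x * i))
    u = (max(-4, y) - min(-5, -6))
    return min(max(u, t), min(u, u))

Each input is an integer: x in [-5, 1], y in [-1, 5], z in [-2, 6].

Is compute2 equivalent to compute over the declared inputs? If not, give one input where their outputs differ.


Side by side, the visible changes include: boolean connective usage differs; local variable names differ.
As a probe, take x=-5, y=0, z=4: compute runs t becomes -9; next (((min(-5, 0) + (-5 * t)) == min(-5, t)) or ((9 + t) == (-z))) evaluates to false; next y becomes -1; next u becomes 1; next at k=0:; next u becomes -4; next at j=0:; next u becomes -4; next at k=1:; next u becomes 16; next at j=0:; next u becomes 11; next at k=2:; next u becomes -44; next at j=0:; next u becomes -54; next at k=3:; next u becomes 216; next at j=0:; next u becomes 201; next at k=4:; next u becomes -804; next at j=0:; next u becomes -824; next at k=5:; next u becomes 3296; next at j=0:; next u becomes 3271; next u becomes 5; next final value 5; compute2 runs t becomes -9; next (not (not (((min(-5, 0) + (-5 * t)) == min(-5, t)) or ((9 + t) == (-z))))) evaluates to false; next y becomes -1; next u becomes 1; next at i=0:; next u becomes -4; next at j=0:; next u becomes -4; next at i=1:; next u becomes 16; next at j=0:; next u becomes 11; next at i=2:; next u becomes -44; next at j=0:; next u becomes -54; next at i=3:; next u becomes 216; next at j=0:; next u becomes 201; next at i=4:; next u becomes -804; next at j=0:; next u becomes -824; next at i=5:; next u becomes 3296; next at j=0:; next u becomes 3271; next u becomes 5; next final value 5; both end at 5.
Sweeping the whole domain (441 inputs) finds no disagreement.
verdict: equivalent
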